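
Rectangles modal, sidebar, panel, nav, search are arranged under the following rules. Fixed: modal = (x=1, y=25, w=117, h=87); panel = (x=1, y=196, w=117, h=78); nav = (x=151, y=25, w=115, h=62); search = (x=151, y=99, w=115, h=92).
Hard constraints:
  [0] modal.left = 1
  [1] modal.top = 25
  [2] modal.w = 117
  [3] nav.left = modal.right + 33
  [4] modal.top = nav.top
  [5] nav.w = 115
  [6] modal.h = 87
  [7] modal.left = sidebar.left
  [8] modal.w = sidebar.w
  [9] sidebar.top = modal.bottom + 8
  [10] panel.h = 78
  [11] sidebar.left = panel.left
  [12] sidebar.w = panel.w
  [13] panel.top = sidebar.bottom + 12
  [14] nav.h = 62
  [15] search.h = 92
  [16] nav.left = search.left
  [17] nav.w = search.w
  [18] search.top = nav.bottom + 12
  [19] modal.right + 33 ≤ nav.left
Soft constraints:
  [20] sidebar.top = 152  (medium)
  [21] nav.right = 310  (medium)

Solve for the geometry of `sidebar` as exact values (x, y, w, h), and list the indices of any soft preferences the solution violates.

sidebar = (x=1, y=120, w=117, h=64)
violated soft preferences: 20, 21

1. sidebar.x = 1  [modal.left = sidebar.left]
2. sidebar.w = 117  [modal.w = sidebar.w]
3. sidebar.y = 120  [sidebar.top = modal.bottom + 8]
4. sidebar.h = 64  [panel.top = sidebar.bottom + 12]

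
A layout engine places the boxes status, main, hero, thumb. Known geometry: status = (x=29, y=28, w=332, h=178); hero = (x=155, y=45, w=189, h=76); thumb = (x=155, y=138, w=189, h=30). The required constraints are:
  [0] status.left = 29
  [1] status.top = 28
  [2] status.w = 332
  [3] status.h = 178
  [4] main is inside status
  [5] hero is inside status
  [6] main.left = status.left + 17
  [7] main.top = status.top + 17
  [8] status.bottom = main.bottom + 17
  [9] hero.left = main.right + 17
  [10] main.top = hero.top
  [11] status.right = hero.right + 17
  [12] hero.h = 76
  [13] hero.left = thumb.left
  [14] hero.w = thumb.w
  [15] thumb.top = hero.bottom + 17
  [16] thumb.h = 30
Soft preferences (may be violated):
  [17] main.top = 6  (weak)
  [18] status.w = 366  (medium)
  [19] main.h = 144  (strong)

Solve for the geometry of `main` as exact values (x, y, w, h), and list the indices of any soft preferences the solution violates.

main = (x=46, y=45, w=92, h=144)
violated soft preferences: 17, 18

1. main.x = 46  [main.left = status.left + 17]
2. main.y = 45  [main.top = status.top + 17]
3. main.h = 144  [status.bottom = main.bottom + 17]
4. main.w = 92  [hero.left = main.right + 17]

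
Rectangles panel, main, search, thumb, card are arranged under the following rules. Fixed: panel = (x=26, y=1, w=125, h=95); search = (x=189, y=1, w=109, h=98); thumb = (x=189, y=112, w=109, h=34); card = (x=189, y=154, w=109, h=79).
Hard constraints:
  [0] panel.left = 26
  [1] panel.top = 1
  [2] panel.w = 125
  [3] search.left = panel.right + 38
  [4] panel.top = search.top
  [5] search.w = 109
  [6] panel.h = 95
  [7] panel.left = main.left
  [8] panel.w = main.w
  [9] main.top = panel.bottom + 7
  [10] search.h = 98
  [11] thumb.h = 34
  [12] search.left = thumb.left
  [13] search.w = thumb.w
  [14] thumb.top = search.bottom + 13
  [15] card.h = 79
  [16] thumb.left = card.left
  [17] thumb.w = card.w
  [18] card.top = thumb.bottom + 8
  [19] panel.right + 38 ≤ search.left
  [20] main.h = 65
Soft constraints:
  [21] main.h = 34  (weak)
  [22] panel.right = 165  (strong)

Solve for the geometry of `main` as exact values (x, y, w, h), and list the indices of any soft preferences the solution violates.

1. main.x = 26  [panel.left = main.left]
2. main.w = 125  [panel.w = main.w]
3. main.y = 103  [main.top = panel.bottom + 7]
4. main.h = 65  [main.h = 65]

main = (x=26, y=103, w=125, h=65)
violated soft preferences: 21, 22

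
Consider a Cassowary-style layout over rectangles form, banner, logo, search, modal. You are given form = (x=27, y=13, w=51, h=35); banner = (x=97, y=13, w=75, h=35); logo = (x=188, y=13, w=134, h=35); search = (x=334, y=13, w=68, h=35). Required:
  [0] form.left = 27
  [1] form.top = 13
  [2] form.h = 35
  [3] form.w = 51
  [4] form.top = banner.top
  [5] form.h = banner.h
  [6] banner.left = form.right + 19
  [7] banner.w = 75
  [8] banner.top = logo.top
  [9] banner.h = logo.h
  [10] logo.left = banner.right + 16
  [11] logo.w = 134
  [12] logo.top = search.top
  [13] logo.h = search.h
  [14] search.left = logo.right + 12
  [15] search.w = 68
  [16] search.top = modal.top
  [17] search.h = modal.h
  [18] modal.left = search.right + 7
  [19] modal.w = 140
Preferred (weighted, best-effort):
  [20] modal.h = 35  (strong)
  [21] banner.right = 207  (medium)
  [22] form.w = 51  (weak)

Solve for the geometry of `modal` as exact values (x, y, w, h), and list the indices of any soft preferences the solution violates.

1. modal.y = 13  [search.top = modal.top]
2. modal.h = 35  [search.h = modal.h]
3. modal.x = 409  [modal.left = search.right + 7]
4. modal.w = 140  [modal.w = 140]

modal = (x=409, y=13, w=140, h=35)
violated soft preferences: 21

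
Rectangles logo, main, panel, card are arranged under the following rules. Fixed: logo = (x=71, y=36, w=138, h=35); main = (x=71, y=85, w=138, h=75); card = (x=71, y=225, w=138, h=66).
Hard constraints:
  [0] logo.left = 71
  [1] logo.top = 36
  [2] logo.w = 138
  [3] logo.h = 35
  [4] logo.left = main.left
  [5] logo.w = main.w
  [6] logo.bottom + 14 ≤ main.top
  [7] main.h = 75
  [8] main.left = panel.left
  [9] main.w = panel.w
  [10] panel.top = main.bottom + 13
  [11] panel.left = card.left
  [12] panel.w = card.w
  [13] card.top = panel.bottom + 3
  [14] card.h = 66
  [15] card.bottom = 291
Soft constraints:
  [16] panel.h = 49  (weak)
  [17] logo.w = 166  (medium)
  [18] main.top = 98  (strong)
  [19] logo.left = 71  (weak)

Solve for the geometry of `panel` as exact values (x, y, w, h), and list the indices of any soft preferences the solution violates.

panel = (x=71, y=173, w=138, h=49)
violated soft preferences: 17, 18

1. panel.x = 71  [main.left = panel.left]
2. panel.w = 138  [main.w = panel.w]
3. panel.y = 173  [panel.top = main.bottom + 13]
4. panel.h = 49  [card.top = panel.bottom + 3]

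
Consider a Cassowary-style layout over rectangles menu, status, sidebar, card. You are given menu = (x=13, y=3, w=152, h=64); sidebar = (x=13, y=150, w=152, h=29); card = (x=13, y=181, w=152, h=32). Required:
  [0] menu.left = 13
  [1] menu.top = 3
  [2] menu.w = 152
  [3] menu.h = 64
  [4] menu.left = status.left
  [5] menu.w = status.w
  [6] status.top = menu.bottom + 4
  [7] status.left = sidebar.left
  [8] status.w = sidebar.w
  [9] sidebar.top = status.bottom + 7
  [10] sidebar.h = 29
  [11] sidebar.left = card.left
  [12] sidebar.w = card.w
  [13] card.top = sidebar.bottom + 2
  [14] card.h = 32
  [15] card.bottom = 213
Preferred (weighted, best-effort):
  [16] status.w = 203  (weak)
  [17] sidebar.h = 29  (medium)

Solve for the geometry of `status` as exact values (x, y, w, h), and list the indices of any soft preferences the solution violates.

status = (x=13, y=71, w=152, h=72)
violated soft preferences: 16

1. status.x = 13  [menu.left = status.left]
2. status.w = 152  [menu.w = status.w]
3. status.y = 71  [status.top = menu.bottom + 4]
4. status.h = 72  [sidebar.top = status.bottom + 7]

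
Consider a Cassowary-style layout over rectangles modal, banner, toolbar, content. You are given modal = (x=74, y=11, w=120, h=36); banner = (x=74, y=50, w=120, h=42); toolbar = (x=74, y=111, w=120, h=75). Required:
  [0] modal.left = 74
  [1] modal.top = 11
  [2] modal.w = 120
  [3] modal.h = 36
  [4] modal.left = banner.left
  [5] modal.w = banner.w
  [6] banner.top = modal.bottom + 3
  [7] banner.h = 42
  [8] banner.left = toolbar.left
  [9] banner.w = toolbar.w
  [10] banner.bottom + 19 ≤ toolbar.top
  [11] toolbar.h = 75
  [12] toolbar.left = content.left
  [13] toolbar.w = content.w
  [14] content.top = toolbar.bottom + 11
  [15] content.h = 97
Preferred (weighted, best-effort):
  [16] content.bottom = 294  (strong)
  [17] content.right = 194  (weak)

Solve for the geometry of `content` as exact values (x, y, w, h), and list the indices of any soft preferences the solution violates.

1. content.x = 74  [toolbar.left = content.left]
2. content.w = 120  [toolbar.w = content.w]
3. content.y = 197  [content.top = toolbar.bottom + 11]
4. content.h = 97  [content.h = 97]

content = (x=74, y=197, w=120, h=97)
violated soft preferences: none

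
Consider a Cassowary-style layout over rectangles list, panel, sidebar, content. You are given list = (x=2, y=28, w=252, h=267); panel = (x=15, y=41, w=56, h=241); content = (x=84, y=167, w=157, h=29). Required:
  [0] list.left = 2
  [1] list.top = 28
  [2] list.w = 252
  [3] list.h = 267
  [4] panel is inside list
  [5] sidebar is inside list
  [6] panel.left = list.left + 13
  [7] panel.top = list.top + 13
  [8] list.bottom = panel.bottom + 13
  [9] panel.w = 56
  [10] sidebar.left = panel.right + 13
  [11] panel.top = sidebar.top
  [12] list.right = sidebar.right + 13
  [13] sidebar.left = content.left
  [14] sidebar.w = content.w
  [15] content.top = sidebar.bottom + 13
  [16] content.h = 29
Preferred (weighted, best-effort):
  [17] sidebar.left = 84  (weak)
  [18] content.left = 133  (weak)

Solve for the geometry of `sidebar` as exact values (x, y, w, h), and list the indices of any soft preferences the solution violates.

1. sidebar.x = 84  [sidebar.left = panel.right + 13]
2. sidebar.y = 41  [panel.top = sidebar.top]
3. sidebar.w = 157  [list.right = sidebar.right + 13]
4. sidebar.h = 113  [content.top = sidebar.bottom + 13]

sidebar = (x=84, y=41, w=157, h=113)
violated soft preferences: 18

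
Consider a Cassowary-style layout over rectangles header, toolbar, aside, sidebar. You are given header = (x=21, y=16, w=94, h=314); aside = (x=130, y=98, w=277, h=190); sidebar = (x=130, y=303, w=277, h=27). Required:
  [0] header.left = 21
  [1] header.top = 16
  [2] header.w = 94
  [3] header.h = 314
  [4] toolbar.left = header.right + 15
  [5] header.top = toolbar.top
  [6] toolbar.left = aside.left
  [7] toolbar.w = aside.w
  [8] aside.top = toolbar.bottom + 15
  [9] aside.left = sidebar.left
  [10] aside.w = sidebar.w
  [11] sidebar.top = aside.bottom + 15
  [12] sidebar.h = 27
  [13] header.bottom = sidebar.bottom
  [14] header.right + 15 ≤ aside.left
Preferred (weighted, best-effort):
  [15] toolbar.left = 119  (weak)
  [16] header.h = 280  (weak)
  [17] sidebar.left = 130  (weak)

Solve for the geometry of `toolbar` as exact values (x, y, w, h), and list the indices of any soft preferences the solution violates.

1. toolbar.x = 130  [toolbar.left = header.right + 15]
2. toolbar.y = 16  [header.top = toolbar.top]
3. toolbar.w = 277  [toolbar.w = aside.w]
4. toolbar.h = 67  [aside.top = toolbar.bottom + 15]

toolbar = (x=130, y=16, w=277, h=67)
violated soft preferences: 15, 16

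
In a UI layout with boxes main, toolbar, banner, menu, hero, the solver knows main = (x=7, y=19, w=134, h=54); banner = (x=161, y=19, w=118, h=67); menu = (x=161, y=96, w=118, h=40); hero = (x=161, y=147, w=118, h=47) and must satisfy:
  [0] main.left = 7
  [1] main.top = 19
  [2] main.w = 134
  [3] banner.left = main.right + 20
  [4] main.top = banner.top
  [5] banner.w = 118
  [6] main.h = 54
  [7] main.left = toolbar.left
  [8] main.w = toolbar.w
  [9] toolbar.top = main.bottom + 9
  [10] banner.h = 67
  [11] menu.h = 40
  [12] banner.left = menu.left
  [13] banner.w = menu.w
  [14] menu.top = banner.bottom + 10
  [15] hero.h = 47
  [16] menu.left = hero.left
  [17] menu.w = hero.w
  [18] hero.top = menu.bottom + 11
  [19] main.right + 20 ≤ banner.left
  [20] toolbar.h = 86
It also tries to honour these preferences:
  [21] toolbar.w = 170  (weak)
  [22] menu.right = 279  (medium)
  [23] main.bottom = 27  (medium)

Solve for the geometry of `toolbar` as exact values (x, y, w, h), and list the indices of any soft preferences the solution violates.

toolbar = (x=7, y=82, w=134, h=86)
violated soft preferences: 21, 23

1. toolbar.x = 7  [main.left = toolbar.left]
2. toolbar.w = 134  [main.w = toolbar.w]
3. toolbar.y = 82  [toolbar.top = main.bottom + 9]
4. toolbar.h = 86  [toolbar.h = 86]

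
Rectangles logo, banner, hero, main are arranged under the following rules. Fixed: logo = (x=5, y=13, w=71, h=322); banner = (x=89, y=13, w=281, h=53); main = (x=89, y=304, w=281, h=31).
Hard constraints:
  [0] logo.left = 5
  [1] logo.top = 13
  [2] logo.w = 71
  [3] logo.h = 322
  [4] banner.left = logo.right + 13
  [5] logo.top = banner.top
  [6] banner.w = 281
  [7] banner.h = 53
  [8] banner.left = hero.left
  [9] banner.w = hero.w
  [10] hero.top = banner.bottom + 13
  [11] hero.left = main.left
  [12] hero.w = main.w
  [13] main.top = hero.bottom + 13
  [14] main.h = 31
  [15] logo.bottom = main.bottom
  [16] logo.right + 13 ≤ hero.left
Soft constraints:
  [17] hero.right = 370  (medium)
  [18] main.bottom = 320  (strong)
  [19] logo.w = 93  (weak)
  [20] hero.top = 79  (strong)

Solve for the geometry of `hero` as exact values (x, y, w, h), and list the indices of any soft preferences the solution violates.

1. hero.x = 89  [banner.left = hero.left]
2. hero.w = 281  [banner.w = hero.w]
3. hero.y = 79  [hero.top = banner.bottom + 13]
4. hero.h = 212  [main.top = hero.bottom + 13]

hero = (x=89, y=79, w=281, h=212)
violated soft preferences: 18, 19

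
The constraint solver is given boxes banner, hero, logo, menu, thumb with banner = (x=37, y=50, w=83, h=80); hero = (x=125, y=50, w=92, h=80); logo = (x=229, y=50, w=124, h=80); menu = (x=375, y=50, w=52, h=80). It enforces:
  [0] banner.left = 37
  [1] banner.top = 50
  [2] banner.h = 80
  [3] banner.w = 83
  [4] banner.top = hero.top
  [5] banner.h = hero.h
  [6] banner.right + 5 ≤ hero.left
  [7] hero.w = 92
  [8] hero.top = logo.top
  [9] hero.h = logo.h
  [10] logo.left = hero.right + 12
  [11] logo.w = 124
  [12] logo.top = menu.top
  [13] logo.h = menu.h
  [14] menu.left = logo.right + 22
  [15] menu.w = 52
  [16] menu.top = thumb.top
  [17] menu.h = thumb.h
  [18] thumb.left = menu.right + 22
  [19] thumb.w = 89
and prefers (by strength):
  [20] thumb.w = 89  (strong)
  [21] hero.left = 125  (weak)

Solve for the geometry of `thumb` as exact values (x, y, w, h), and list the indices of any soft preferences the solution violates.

thumb = (x=449, y=50, w=89, h=80)
violated soft preferences: none

1. thumb.y = 50  [menu.top = thumb.top]
2. thumb.h = 80  [menu.h = thumb.h]
3. thumb.x = 449  [thumb.left = menu.right + 22]
4. thumb.w = 89  [thumb.w = 89]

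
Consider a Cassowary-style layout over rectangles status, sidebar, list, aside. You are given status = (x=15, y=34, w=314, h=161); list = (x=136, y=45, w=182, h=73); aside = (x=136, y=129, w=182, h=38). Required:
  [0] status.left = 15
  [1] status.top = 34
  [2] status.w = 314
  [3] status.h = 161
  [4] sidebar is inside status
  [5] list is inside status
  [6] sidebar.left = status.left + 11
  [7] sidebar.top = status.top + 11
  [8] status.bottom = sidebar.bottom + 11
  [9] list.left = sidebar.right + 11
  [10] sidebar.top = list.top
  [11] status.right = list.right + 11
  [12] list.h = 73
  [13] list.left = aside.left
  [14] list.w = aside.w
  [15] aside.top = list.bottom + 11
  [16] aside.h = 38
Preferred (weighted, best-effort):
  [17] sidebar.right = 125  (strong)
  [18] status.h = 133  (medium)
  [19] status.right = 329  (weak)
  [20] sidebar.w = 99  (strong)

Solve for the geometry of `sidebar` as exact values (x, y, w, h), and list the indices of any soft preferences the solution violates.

1. sidebar.x = 26  [sidebar.left = status.left + 11]
2. sidebar.y = 45  [sidebar.top = status.top + 11]
3. sidebar.h = 139  [status.bottom = sidebar.bottom + 11]
4. sidebar.w = 99  [list.left = sidebar.right + 11]

sidebar = (x=26, y=45, w=99, h=139)
violated soft preferences: 18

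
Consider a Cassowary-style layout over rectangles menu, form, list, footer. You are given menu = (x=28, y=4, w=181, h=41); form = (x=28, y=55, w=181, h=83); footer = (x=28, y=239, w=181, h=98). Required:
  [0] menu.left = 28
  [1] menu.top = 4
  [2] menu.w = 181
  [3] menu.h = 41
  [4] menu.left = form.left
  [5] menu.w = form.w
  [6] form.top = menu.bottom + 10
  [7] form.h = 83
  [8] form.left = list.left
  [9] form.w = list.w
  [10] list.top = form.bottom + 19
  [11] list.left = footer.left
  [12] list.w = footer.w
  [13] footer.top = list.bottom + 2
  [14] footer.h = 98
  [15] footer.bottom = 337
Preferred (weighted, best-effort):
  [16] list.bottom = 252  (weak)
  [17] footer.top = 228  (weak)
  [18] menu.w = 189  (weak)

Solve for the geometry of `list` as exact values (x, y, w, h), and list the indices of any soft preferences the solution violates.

1. list.x = 28  [form.left = list.left]
2. list.w = 181  [form.w = list.w]
3. list.y = 157  [list.top = form.bottom + 19]
4. list.h = 80  [footer.top = list.bottom + 2]

list = (x=28, y=157, w=181, h=80)
violated soft preferences: 16, 17, 18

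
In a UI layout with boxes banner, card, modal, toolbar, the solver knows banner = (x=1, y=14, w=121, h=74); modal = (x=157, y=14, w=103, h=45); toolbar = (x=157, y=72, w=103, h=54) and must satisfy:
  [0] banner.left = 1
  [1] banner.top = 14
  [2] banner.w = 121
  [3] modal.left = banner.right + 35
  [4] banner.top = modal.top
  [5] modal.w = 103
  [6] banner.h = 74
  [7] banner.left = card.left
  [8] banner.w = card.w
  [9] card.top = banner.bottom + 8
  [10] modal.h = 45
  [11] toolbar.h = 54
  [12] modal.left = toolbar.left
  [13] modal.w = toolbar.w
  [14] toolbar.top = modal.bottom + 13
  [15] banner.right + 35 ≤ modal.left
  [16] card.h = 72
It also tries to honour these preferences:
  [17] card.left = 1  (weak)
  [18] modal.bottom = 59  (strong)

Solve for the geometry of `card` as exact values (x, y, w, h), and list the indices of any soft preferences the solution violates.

1. card.x = 1  [banner.left = card.left]
2. card.w = 121  [banner.w = card.w]
3. card.y = 96  [card.top = banner.bottom + 8]
4. card.h = 72  [card.h = 72]

card = (x=1, y=96, w=121, h=72)
violated soft preferences: none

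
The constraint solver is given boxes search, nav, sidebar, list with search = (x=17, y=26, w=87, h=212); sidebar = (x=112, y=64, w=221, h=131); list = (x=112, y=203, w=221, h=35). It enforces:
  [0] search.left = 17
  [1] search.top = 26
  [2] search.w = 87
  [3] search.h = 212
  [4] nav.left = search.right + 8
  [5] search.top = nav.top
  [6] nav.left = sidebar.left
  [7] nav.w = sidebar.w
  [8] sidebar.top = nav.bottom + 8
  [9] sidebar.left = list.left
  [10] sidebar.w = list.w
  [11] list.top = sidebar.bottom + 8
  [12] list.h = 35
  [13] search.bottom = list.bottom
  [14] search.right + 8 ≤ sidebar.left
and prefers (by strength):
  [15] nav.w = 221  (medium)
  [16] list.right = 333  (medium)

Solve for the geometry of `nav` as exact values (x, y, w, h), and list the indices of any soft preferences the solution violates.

nav = (x=112, y=26, w=221, h=30)
violated soft preferences: none

1. nav.x = 112  [nav.left = search.right + 8]
2. nav.y = 26  [search.top = nav.top]
3. nav.w = 221  [nav.w = sidebar.w]
4. nav.h = 30  [sidebar.top = nav.bottom + 8]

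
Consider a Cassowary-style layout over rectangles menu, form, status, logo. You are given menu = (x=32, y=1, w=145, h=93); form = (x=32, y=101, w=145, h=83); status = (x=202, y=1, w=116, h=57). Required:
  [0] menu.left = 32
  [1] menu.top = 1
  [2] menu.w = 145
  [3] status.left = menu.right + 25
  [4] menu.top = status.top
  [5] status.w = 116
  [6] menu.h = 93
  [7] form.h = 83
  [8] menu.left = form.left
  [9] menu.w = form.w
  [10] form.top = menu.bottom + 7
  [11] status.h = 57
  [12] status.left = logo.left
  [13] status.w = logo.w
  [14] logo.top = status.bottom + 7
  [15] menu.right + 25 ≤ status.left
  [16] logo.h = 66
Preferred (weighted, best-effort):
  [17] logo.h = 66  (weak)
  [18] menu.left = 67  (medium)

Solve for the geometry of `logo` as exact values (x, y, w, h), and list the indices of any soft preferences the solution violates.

1. logo.x = 202  [status.left = logo.left]
2. logo.w = 116  [status.w = logo.w]
3. logo.y = 65  [logo.top = status.bottom + 7]
4. logo.h = 66  [logo.h = 66]

logo = (x=202, y=65, w=116, h=66)
violated soft preferences: 18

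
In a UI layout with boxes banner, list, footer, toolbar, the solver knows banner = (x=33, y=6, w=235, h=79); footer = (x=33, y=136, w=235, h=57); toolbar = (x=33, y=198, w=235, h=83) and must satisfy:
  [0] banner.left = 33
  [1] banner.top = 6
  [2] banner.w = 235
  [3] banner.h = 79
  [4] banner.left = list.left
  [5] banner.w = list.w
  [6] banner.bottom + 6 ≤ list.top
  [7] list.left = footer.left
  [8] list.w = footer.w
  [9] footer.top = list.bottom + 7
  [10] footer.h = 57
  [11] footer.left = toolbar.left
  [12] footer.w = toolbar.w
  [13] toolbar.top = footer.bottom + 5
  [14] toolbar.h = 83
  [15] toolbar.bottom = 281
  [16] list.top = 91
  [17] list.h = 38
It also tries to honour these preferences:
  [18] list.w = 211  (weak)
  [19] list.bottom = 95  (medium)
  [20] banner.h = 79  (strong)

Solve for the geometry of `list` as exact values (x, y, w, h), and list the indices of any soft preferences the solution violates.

1. list.x = 33  [banner.left = list.left]
2. list.w = 235  [banner.w = list.w]
3. list.y = 91  [list.top = 91]
4. list.h = 38  [list.h = 38]

list = (x=33, y=91, w=235, h=38)
violated soft preferences: 18, 19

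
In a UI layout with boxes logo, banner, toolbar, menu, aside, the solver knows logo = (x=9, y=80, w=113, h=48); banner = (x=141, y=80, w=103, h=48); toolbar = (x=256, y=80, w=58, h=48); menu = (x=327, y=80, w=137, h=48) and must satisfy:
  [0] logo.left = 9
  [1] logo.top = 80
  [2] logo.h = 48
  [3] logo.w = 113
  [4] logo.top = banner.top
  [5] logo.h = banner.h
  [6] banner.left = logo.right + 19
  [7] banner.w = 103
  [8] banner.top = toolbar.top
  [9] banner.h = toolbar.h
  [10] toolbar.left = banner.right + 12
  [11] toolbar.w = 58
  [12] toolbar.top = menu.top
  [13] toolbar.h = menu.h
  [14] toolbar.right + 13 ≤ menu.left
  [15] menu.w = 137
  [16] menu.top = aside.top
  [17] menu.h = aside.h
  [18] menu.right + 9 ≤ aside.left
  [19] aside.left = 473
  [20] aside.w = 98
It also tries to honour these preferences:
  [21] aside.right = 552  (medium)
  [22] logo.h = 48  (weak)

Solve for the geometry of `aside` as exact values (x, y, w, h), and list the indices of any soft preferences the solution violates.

aside = (x=473, y=80, w=98, h=48)
violated soft preferences: 21

1. aside.y = 80  [menu.top = aside.top]
2. aside.h = 48  [menu.h = aside.h]
3. aside.x = 473  [aside.left = 473]
4. aside.w = 98  [aside.w = 98]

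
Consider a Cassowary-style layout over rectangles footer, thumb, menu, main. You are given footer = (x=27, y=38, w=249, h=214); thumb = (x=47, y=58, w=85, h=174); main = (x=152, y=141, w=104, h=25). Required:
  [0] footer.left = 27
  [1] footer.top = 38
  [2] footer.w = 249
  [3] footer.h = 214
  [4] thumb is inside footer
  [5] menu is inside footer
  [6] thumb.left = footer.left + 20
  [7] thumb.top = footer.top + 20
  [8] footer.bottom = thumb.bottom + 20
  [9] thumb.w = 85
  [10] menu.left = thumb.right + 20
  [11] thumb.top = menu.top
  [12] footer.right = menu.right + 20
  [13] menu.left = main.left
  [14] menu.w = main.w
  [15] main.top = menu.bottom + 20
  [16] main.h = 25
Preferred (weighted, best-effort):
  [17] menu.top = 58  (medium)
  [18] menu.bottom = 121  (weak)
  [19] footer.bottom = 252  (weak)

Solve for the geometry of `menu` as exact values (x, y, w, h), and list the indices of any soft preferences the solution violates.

menu = (x=152, y=58, w=104, h=63)
violated soft preferences: none

1. menu.x = 152  [menu.left = thumb.right + 20]
2. menu.y = 58  [thumb.top = menu.top]
3. menu.w = 104  [footer.right = menu.right + 20]
4. menu.h = 63  [main.top = menu.bottom + 20]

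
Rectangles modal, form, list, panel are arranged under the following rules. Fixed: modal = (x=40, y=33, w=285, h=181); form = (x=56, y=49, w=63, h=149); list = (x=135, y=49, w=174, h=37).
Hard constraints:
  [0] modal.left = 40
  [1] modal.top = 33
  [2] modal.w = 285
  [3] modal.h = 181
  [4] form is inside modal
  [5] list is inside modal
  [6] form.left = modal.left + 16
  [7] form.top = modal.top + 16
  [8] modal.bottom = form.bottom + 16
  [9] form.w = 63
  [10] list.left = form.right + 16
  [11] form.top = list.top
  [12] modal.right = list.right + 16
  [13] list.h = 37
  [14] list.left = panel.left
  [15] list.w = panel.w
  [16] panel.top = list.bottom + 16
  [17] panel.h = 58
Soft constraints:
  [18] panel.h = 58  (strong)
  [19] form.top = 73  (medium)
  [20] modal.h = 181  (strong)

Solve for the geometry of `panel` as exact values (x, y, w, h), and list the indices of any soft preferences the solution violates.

panel = (x=135, y=102, w=174, h=58)
violated soft preferences: 19

1. panel.x = 135  [list.left = panel.left]
2. panel.w = 174  [list.w = panel.w]
3. panel.y = 102  [panel.top = list.bottom + 16]
4. panel.h = 58  [panel.h = 58]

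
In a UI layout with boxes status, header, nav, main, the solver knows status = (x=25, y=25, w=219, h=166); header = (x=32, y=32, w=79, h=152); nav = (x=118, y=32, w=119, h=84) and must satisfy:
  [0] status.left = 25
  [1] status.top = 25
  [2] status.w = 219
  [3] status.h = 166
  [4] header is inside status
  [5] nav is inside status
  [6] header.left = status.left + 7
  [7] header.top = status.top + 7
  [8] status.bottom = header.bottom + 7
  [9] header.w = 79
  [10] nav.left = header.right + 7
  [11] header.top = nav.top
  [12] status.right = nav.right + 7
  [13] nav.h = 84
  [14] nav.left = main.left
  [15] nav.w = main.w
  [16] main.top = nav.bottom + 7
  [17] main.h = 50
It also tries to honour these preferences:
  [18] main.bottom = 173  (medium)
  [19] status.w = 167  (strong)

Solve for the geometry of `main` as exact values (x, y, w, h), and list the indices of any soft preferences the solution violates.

main = (x=118, y=123, w=119, h=50)
violated soft preferences: 19

1. main.x = 118  [nav.left = main.left]
2. main.w = 119  [nav.w = main.w]
3. main.y = 123  [main.top = nav.bottom + 7]
4. main.h = 50  [main.h = 50]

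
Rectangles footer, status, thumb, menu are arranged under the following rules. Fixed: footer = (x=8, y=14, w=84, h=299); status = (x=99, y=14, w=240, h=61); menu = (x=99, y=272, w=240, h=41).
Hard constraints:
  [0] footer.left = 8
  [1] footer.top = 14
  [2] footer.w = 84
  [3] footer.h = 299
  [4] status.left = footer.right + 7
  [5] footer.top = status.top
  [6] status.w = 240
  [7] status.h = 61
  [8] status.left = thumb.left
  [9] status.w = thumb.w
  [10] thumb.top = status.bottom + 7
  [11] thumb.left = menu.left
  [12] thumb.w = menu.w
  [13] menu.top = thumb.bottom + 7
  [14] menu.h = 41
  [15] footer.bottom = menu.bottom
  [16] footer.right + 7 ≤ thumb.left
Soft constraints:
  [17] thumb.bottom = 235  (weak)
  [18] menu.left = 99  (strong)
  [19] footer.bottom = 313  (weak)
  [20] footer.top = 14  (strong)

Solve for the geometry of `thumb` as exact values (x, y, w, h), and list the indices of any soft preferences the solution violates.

thumb = (x=99, y=82, w=240, h=183)
violated soft preferences: 17

1. thumb.x = 99  [status.left = thumb.left]
2. thumb.w = 240  [status.w = thumb.w]
3. thumb.y = 82  [thumb.top = status.bottom + 7]
4. thumb.h = 183  [menu.top = thumb.bottom + 7]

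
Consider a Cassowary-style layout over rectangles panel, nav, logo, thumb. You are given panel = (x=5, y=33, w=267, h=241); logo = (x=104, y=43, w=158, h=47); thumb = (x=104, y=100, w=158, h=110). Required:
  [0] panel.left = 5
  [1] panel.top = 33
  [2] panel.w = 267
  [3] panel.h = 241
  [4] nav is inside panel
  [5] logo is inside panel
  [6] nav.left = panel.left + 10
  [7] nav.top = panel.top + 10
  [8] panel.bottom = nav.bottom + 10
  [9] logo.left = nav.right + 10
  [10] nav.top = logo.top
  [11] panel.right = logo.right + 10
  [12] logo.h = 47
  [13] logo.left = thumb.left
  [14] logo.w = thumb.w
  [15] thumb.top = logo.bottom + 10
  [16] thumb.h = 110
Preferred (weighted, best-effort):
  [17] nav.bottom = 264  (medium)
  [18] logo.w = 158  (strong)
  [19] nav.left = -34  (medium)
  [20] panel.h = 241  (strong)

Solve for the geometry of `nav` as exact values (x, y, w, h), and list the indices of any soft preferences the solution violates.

1. nav.x = 15  [nav.left = panel.left + 10]
2. nav.y = 43  [nav.top = panel.top + 10]
3. nav.h = 221  [panel.bottom = nav.bottom + 10]
4. nav.w = 79  [logo.left = nav.right + 10]

nav = (x=15, y=43, w=79, h=221)
violated soft preferences: 19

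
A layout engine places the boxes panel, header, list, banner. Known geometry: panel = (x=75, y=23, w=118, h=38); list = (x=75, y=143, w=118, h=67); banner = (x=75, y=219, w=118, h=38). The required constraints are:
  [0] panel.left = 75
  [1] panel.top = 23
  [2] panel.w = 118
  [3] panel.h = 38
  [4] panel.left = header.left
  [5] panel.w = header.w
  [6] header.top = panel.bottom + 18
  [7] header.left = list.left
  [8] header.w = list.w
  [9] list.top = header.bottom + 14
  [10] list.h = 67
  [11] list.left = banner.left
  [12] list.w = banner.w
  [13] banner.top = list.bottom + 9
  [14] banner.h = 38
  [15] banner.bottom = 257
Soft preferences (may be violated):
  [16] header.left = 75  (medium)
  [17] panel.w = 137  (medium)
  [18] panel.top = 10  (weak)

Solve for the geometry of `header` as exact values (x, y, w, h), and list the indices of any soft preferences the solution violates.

1. header.x = 75  [panel.left = header.left]
2. header.w = 118  [panel.w = header.w]
3. header.y = 79  [header.top = panel.bottom + 18]
4. header.h = 50  [list.top = header.bottom + 14]

header = (x=75, y=79, w=118, h=50)
violated soft preferences: 17, 18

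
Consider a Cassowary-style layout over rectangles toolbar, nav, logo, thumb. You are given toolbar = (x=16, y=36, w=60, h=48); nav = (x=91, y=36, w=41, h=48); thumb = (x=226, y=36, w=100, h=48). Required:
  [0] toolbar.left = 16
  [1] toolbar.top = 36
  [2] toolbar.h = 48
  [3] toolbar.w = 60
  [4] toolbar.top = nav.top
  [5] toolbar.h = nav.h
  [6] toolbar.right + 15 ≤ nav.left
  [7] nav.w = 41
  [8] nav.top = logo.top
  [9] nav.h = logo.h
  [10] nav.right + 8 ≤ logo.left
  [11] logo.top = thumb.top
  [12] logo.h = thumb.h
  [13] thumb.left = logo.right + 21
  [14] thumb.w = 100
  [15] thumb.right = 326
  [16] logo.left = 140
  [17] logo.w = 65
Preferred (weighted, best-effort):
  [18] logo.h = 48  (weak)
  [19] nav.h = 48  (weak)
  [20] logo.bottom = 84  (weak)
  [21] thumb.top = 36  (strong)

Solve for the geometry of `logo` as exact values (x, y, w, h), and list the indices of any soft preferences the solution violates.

1. logo.y = 36  [nav.top = logo.top]
2. logo.h = 48  [nav.h = logo.h]
3. logo.x = 140  [logo.left = 140]
4. logo.w = 65  [logo.w = 65]

logo = (x=140, y=36, w=65, h=48)
violated soft preferences: none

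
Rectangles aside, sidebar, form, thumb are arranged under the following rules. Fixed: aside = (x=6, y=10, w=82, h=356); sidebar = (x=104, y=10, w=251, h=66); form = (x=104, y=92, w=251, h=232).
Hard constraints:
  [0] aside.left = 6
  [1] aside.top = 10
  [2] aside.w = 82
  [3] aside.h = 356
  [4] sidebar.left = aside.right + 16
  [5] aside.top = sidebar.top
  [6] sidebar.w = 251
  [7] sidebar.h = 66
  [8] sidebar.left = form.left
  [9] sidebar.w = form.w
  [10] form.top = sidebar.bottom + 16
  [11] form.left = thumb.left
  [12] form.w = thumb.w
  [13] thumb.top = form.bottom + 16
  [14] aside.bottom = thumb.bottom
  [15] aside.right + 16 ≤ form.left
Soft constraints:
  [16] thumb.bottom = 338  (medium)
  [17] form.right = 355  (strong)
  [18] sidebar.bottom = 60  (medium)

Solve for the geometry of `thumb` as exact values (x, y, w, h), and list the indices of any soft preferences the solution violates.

1. thumb.x = 104  [form.left = thumb.left]
2. thumb.w = 251  [form.w = thumb.w]
3. thumb.y = 340  [thumb.top = form.bottom + 16]
4. thumb.h = 26  [aside.bottom = thumb.bottom]

thumb = (x=104, y=340, w=251, h=26)
violated soft preferences: 16, 18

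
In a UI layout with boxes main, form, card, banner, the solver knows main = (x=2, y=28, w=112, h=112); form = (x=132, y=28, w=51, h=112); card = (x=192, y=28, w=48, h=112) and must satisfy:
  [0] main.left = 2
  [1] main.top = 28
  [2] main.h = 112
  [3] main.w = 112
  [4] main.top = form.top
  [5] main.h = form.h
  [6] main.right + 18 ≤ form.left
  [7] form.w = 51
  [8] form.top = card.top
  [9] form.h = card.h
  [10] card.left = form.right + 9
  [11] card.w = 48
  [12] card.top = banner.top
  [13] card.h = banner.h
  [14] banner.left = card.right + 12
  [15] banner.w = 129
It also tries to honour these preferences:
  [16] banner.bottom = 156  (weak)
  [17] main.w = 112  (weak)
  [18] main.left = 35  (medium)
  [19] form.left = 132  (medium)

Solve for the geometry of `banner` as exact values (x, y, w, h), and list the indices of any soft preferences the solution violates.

banner = (x=252, y=28, w=129, h=112)
violated soft preferences: 16, 18

1. banner.y = 28  [card.top = banner.top]
2. banner.h = 112  [card.h = banner.h]
3. banner.x = 252  [banner.left = card.right + 12]
4. banner.w = 129  [banner.w = 129]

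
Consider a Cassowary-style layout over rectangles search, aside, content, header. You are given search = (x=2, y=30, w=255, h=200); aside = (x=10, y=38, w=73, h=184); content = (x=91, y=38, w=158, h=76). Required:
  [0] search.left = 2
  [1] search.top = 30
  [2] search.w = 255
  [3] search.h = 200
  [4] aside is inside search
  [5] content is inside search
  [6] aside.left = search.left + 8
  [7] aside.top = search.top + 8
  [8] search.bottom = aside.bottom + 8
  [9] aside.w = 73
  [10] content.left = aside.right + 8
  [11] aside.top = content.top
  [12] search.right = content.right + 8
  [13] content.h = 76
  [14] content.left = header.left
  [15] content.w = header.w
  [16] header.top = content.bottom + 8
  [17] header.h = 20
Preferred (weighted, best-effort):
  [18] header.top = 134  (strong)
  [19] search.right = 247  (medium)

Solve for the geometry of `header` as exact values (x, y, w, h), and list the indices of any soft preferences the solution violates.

header = (x=91, y=122, w=158, h=20)
violated soft preferences: 18, 19

1. header.x = 91  [content.left = header.left]
2. header.w = 158  [content.w = header.w]
3. header.y = 122  [header.top = content.bottom + 8]
4. header.h = 20  [header.h = 20]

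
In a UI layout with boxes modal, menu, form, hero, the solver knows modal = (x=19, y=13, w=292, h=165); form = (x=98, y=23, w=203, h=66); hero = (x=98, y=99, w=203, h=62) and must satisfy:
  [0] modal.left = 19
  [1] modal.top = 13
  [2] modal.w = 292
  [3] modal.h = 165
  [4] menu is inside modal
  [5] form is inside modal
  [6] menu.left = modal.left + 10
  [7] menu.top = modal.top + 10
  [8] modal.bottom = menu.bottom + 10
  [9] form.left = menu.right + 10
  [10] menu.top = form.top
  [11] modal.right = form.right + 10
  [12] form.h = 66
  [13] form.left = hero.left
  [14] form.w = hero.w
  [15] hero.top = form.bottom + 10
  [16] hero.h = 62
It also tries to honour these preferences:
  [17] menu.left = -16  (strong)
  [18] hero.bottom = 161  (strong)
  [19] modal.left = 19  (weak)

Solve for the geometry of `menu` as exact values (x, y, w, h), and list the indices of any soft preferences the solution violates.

1. menu.x = 29  [menu.left = modal.left + 10]
2. menu.y = 23  [menu.top = modal.top + 10]
3. menu.h = 145  [modal.bottom = menu.bottom + 10]
4. menu.w = 59  [form.left = menu.right + 10]

menu = (x=29, y=23, w=59, h=145)
violated soft preferences: 17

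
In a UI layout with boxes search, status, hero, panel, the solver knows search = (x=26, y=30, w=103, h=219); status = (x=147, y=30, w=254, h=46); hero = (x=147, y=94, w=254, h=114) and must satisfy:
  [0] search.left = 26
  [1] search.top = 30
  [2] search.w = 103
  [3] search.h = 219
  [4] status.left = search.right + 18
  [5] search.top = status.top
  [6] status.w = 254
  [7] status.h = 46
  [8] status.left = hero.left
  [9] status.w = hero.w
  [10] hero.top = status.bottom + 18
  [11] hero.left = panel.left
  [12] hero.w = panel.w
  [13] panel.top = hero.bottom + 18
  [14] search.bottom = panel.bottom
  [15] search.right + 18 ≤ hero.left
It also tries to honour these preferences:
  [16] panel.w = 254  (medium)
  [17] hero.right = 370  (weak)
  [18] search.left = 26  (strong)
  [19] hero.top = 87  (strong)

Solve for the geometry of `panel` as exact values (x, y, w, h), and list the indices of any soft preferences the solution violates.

1. panel.x = 147  [hero.left = panel.left]
2. panel.w = 254  [hero.w = panel.w]
3. panel.y = 226  [panel.top = hero.bottom + 18]
4. panel.h = 23  [search.bottom = panel.bottom]

panel = (x=147, y=226, w=254, h=23)
violated soft preferences: 17, 19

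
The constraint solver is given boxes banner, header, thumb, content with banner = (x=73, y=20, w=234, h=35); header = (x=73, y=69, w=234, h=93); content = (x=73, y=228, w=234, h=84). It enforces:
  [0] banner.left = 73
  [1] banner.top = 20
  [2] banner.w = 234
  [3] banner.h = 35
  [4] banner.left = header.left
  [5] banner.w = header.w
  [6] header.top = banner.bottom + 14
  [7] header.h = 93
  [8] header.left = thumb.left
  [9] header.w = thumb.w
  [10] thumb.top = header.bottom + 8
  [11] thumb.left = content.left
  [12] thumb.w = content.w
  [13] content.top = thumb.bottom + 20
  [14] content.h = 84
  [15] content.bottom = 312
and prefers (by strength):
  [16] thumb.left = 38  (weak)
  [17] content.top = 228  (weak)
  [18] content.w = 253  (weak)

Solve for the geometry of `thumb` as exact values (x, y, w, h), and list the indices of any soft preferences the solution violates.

1. thumb.x = 73  [header.left = thumb.left]
2. thumb.w = 234  [header.w = thumb.w]
3. thumb.y = 170  [thumb.top = header.bottom + 8]
4. thumb.h = 38  [content.top = thumb.bottom + 20]

thumb = (x=73, y=170, w=234, h=38)
violated soft preferences: 16, 18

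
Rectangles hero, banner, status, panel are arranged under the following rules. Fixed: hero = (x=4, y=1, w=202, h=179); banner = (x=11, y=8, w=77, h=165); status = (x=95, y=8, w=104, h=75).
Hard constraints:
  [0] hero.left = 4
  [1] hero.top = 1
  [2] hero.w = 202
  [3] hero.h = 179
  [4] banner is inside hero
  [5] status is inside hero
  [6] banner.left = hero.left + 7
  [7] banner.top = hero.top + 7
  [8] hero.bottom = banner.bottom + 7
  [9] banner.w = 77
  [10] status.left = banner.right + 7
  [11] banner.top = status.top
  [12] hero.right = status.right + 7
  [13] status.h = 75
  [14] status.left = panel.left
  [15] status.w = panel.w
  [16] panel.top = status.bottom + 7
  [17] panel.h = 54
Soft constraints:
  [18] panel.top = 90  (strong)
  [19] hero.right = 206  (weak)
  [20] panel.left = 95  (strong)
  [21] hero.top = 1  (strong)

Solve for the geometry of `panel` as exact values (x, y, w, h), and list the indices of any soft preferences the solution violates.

panel = (x=95, y=90, w=104, h=54)
violated soft preferences: none

1. panel.x = 95  [status.left = panel.left]
2. panel.w = 104  [status.w = panel.w]
3. panel.y = 90  [panel.top = status.bottom + 7]
4. panel.h = 54  [panel.h = 54]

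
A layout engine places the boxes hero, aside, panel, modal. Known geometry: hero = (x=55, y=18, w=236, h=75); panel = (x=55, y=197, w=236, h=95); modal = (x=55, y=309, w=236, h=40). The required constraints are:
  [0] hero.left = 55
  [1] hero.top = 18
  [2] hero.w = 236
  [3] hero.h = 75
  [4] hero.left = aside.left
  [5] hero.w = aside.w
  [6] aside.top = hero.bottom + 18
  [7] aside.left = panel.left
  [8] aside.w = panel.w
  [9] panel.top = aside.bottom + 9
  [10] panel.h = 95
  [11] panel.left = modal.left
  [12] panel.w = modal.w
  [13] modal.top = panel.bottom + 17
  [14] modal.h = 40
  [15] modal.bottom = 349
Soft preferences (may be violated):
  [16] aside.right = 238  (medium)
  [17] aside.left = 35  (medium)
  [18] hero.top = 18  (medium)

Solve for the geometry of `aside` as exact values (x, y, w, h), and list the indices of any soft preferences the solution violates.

1. aside.x = 55  [hero.left = aside.left]
2. aside.w = 236  [hero.w = aside.w]
3. aside.y = 111  [aside.top = hero.bottom + 18]
4. aside.h = 77  [panel.top = aside.bottom + 9]

aside = (x=55, y=111, w=236, h=77)
violated soft preferences: 16, 17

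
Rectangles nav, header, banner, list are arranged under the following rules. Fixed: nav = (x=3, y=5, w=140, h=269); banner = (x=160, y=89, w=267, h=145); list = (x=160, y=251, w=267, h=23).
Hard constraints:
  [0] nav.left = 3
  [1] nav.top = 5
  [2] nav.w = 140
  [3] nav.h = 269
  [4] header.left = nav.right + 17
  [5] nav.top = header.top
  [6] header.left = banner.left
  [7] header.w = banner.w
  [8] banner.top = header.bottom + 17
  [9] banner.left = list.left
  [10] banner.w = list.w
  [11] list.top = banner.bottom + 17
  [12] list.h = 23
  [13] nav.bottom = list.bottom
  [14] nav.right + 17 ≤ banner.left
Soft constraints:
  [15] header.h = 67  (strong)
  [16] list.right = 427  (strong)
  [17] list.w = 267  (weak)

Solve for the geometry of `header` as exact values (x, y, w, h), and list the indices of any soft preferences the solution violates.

header = (x=160, y=5, w=267, h=67)
violated soft preferences: none

1. header.x = 160  [header.left = nav.right + 17]
2. header.y = 5  [nav.top = header.top]
3. header.w = 267  [header.w = banner.w]
4. header.h = 67  [banner.top = header.bottom + 17]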